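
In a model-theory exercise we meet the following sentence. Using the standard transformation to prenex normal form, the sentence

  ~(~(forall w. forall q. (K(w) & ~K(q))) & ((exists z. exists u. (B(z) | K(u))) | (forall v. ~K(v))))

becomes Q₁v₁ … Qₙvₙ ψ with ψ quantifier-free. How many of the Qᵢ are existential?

1

Drive negations inward (¬∀x A ≡ ∃x ¬A, ¬∃x A ≡ ∀x ¬A, De Morgan for ∧/∨):
  (forall w. forall q. (K(w) & ~K(q))) | (forall z. forall u. (~B(z) & ~K(u))) & (exists v. K(v))
All bound variables are already distinct, so no renaming is needed.
Finally move all quantifiers to the prefix:
  forall w. forall q. forall z. forall u. exists v. (K(w) & ~K(q) | ~B(z) & ~K(u) & K(v))
The prefix is forall w forall q forall z forall u exists v: 4 universal, 1 existential.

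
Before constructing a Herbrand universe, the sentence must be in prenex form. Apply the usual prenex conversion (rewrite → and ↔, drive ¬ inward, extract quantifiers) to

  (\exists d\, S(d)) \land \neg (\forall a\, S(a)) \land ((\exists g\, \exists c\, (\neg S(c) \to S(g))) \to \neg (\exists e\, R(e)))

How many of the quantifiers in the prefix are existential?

2

First replace A → B with ¬A ∨ B.
  (\exists d\, S(d)) \land \neg (\forall a\, S(a)) \land (\neg (\exists g\, \exists c\, (\neg \neg S(c) \lor S(g))) \lor \neg (\exists e\, R(e)))
Push ¬ through the quantifiers and connectives to reach negation normal form:
  (\exists d\, S(d)) \land (\exists a\, \neg S(a)) \land ((\forall g\, \forall c\, (\neg S(c) \land \neg S(g))) \lor (\forall e\, \neg R(e)))
All bound variables are already distinct, so no renaming is needed.
Pull the quantifiers to the front (each side's bound variable is not free in the other side):
  \exists d\, \exists a\, \forall g\, \forall c\, \forall e\, (S(d) \land \neg S(a) \land (\neg S(c) \land \neg S(g) \lor \neg R(e)))
The prefix is \exists d \exists a \forall g \forall c \forall e: 3 universal, 2 existential.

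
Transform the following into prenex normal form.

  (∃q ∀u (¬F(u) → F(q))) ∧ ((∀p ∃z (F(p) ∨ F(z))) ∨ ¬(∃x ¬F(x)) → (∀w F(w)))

Rewrite implications/biconditionals: A → B as ¬A ∨ B.
  (∃q ∀u (¬¬F(u) ∨ F(q))) ∧ (¬((∀p ∃z (F(p) ∨ F(z))) ∨ ¬(∃x ¬F(x))) ∨ (∀w F(w)))
Push ¬ through the quantifiers and connectives to reach negation normal form:
  (∃q ∀u (F(u) ∨ F(q))) ∧ ((∃p ∀z (¬F(p) ∧ ¬F(z))) ∧ (∃x ¬F(x)) ∨ (∀w F(w)))
All bound variables are already distinct, so no renaming is needed.
Extract every quantifier outward, since the variables are now distinct and don't occur free across branches:
  ∃q ∀u ∃p ∀z ∃x ∀w ((F(u) ∨ F(q)) ∧ (¬F(p) ∧ ¬F(z) ∧ ¬F(x) ∨ F(w)))

∃q ∀u ∃p ∀z ∃x ∀w ((F(u) ∨ F(q)) ∧ (¬F(p) ∧ ¬F(z) ∧ ¬F(x) ∨ F(w)))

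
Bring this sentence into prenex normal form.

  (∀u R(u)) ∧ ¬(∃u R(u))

∀u ∀b (R(u) ∧ ¬R(b))

Push ¬ through the quantifiers and connectives to reach negation normal form:
  (∀u R(u)) ∧ (∀u ¬R(u))
Give each quantifier a distinct variable: u↦b.
  (∀u R(u)) ∧ (∀b ¬R(b))
Pull the quantifiers to the front (each side's bound variable is not free in the other side):
  ∀u ∀b (R(u) ∧ ¬R(b))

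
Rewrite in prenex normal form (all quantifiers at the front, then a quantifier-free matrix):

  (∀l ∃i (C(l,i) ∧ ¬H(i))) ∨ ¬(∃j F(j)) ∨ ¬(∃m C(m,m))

∀l ∃i ∀j ∀m (C(l,i) ∧ ¬H(i) ∨ ¬F(j) ∨ ¬C(m,m))

Drive negations inward (¬∀x A ≡ ∃x ¬A, ¬∃x A ≡ ∀x ¬A, De Morgan for ∧/∨):
  (∀l ∃i (C(l,i) ∧ ¬H(i))) ∨ (∀j ¬F(j)) ∨ (∀m ¬C(m,m))
All bound variables are already distinct, so no renaming is needed.
Extract every quantifier outward, since the variables are now distinct and don't occur free across branches:
  ∀l ∃i ∀j ∀m (C(l,i) ∧ ¬H(i) ∨ ¬F(j) ∨ ¬C(m,m))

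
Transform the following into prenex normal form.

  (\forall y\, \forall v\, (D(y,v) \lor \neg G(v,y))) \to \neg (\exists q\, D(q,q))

\exists y\, \exists v\, \forall q\, (\neg D(y,v) \land G(v,y) \lor \neg D(q,q))

First replace A → B with ¬A ∨ B.
  \neg (\forall y\, \forall v\, (D(y,v) \lor \neg G(v,y))) \lor \neg (\exists q\, D(q,q))
Push ¬ through the quantifiers and connectives to reach negation normal form:
  (\exists y\, \exists v\, (\neg D(y,v) \land G(v,y))) \lor (\forall q\, \neg D(q,q))
Pull the quantifiers to the front (each side's bound variable is not free in the other side):
  \exists y\, \exists v\, \forall q\, (\neg D(y,v) \land G(v,y) \lor \neg D(q,q))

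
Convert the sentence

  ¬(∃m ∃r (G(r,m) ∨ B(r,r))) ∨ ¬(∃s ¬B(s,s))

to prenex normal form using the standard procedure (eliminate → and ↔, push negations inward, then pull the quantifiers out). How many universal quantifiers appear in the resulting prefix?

Move each ¬ inward, flipping quantifiers it crosses:
  (∀m ∀r (¬G(r,m) ∧ ¬B(r,r))) ∨ (∀s B(s,s))
Pull the quantifiers to the front (each side's bound variable is not free in the other side):
  ∀m ∀r ∀s (¬G(r,m) ∧ ¬B(r,r) ∨ B(s,s))
The prefix is ∀m ∀r ∀s: 3 universal, 0 existential.

3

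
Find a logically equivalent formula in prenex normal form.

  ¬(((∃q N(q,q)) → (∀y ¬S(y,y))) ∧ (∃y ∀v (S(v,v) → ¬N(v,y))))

∃q ∃y ∀s ∃v (N(q,q) ∧ S(y,y) ∨ S(v,v) ∧ N(v,s))

Eliminate → and ↔ using ¬ and ∨.
  ¬((¬(∃q N(q,q)) ∨ (∀y ¬S(y,y))) ∧ (∃y ∀v (¬S(v,v) ∨ ¬N(v,y))))
Move each ¬ inward, flipping quantifiers it crosses:
  (∃q N(q,q)) ∧ (∃y S(y,y)) ∨ (∀y ∃v (S(v,v) ∧ N(v,y)))
Give each quantifier a distinct variable: y↦s.
  (∃q N(q,q)) ∧ (∃y S(y,y)) ∨ (∀s ∃v (S(v,v) ∧ N(v,s)))
Extract every quantifier outward, since the variables are now distinct and don't occur free across branches:
  ∃q ∃y ∀s ∃v (N(q,q) ∧ S(y,y) ∨ S(v,v) ∧ N(v,s))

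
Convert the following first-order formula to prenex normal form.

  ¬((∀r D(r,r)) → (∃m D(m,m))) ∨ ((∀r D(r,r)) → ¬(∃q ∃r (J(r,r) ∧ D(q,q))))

Eliminate → and ↔ using ¬ and ∨.
  ¬(¬(∀r D(r,r)) ∨ (∃m D(m,m))) ∨ ¬(∀r D(r,r)) ∨ ¬(∃q ∃r (J(r,r) ∧ D(q,q)))
Move each ¬ inward, flipping quantifiers it crosses:
  (∀r D(r,r)) ∧ (∀m ¬D(m,m)) ∨ (∃r ¬D(r,r)) ∨ (∀q ∀r (¬J(r,r) ∨ ¬D(q,q)))
Rename bound variables to avoid capture: r↦x, r↦y.
  (∀r D(r,r)) ∧ (∀m ¬D(m,m)) ∨ (∃x ¬D(x,x)) ∨ (∀q ∀y (¬J(y,y) ∨ ¬D(q,q)))
Extract every quantifier outward, since the variables are now distinct and don't occur free across branches:
  ∀r ∀m ∃x ∀q ∀y (D(r,r) ∧ ¬D(m,m) ∨ ¬D(x,x) ∨ ¬J(y,y) ∨ ¬D(q,q))

∀r ∀m ∃x ∀q ∀y (D(r,r) ∧ ¬D(m,m) ∨ ¬D(x,x) ∨ ¬J(y,y) ∨ ¬D(q,q))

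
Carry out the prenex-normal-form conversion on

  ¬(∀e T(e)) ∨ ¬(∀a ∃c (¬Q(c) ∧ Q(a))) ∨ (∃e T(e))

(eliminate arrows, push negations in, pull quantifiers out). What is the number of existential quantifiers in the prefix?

3

Push ¬ through the quantifiers and connectives to reach negation normal form:
  (∃e ¬T(e)) ∨ (∃a ∀c (Q(c) ∨ ¬Q(a))) ∨ (∃e T(e))
Standardize variables apart so no two quantifiers bind the same name: e↦v.
  (∃e ¬T(e)) ∨ (∃a ∀c (Q(c) ∨ ¬Q(a))) ∨ (∃v T(v))
Extract every quantifier outward, since the variables are now distinct and don't occur free across branches:
  ∃e ∃a ∀c ∃v (¬T(e) ∨ Q(c) ∨ ¬Q(a) ∨ T(v))
The prefix is ∃e ∃a ∀c ∃v: 1 universal, 3 existential.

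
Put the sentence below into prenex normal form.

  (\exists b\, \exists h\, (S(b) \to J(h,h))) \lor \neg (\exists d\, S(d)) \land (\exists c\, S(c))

Eliminate → and ↔ using ¬ and ∨.
  (\exists b\, \exists h\, (\neg S(b) \lor J(h,h))) \lor \neg (\exists d\, S(d)) \land (\exists c\, S(c))
Drive negations inward (¬∀x A ≡ ∃x ¬A, ¬∃x A ≡ ∀x ¬A, De Morgan for ∧/∨):
  (\exists b\, \exists h\, (\neg S(b) \lor J(h,h))) \lor (\forall d\, \neg S(d)) \land (\exists c\, S(c))
All bound variables are already distinct, so no renaming is needed.
Pull the quantifiers to the front (each side's bound variable is not free in the other side):
  \exists b\, \exists h\, \forall d\, \exists c\, (\neg S(b) \lor J(h,h) \lor \neg S(d) \land S(c))

\exists b\, \exists h\, \forall d\, \exists c\, (\neg S(b) \lor J(h,h) \lor \neg S(d) \land S(c))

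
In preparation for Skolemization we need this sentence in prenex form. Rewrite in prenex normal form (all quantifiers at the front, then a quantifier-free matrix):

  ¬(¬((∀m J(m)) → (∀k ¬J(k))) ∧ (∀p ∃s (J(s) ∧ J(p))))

∃m ∀k ∃p ∀s (¬J(m) ∨ ¬J(k) ∨ ¬J(s) ∨ ¬J(p))

First replace A → B with ¬A ∨ B.
  ¬(¬(¬(∀m J(m)) ∨ (∀k ¬J(k))) ∧ (∀p ∃s (J(s) ∧ J(p))))
Move each ¬ inward, flipping quantifiers it crosses:
  (∃m ¬J(m)) ∨ (∀k ¬J(k)) ∨ (∃p ∀s (¬J(s) ∨ ¬J(p)))
Finally move all quantifiers to the prefix:
  ∃m ∀k ∃p ∀s (¬J(m) ∨ ¬J(k) ∨ ¬J(s) ∨ ¬J(p))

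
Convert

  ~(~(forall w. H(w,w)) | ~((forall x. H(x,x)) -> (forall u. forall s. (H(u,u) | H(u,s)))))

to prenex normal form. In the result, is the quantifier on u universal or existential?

First replace A → B with ¬A ∨ B.
  ~(~(forall w. H(w,w)) | ~(~(forall x. H(x,x)) | (forall u. forall s. (H(u,u) | H(u,s)))))
Move each ¬ inward, flipping quantifiers it crosses:
  (forall w. H(w,w)) & ((exists x. ~H(x,x)) | (forall u. forall s. (H(u,u) | H(u,s))))
All bound variables are already distinct, so no renaming is needed.
Finally move all quantifiers to the prefix:
  forall w. exists x. forall u. forall s. (H(w,w) & (~H(x,x) | H(u,u) | H(u,s)))
The quantifier forall u sits under an even number of negations (counting the antecedent side of each →), so it remains universal.

universal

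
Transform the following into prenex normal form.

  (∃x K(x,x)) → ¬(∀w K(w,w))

Rewrite implications/biconditionals: A → B as ¬A ∨ B.
  ¬(∃x K(x,x)) ∨ ¬(∀w K(w,w))
Push ¬ through the quantifiers and connectives to reach negation normal form:
  (∀x ¬K(x,x)) ∨ (∃w ¬K(w,w))
Pull the quantifiers to the front (each side's bound variable is not free in the other side):
  ∀x ∃w (¬K(x,x) ∨ ¬K(w,w))

∀x ∃w (¬K(x,x) ∨ ¬K(w,w))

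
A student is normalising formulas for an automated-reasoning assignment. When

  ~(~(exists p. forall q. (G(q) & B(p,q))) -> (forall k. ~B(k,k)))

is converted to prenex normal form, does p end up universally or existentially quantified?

Rewrite implications/biconditionals: A → B as ¬A ∨ B.
  ~(~~(exists p. forall q. (G(q) & B(p,q))) | (forall k. ~B(k,k)))
Move each ¬ inward, flipping quantifiers it crosses:
  (forall p. exists q. (~G(q) | ~B(p,q))) & (exists k. B(k,k))
Finally move all quantifiers to the prefix:
  forall p. exists q. exists k. ((~G(q) | ~B(p,q)) & B(k,k))
The quantifier exists p sits under an odd number of negations (counting the antecedent side of each →), so it flips to forall p.

universal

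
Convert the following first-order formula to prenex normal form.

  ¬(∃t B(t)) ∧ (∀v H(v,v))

Drive negations inward (¬∀x A ≡ ∃x ¬A, ¬∃x A ≡ ∀x ¬A, De Morgan for ∧/∨):
  (∀t ¬B(t)) ∧ (∀v H(v,v))
Extract every quantifier outward, since the variables are now distinct and don't occur free across branches:
  ∀t ∀v (¬B(t) ∧ H(v,v))

∀t ∀v (¬B(t) ∧ H(v,v))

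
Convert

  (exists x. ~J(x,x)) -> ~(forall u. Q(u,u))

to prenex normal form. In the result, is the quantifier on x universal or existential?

First replace A → B with ¬A ∨ B.
  ~(exists x. ~J(x,x)) | ~(forall u. Q(u,u))
Move each ¬ inward, flipping quantifiers it crosses:
  (forall x. J(x,x)) | (exists u. ~Q(u,u))
All bound variables are already distinct, so no renaming is needed.
Extract every quantifier outward, since the variables are now distinct and don't occur free across branches:
  forall x. exists u. (J(x,x) | ~Q(u,u))
The quantifier exists x sits under an odd number of negations (counting the antecedent side of each →), so it flips to forall x.

universal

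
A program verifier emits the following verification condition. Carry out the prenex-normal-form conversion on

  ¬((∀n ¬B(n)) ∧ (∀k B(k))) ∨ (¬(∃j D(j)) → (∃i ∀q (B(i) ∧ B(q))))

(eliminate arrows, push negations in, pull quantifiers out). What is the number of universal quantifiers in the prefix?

1

Eliminate → and ↔ using ¬ and ∨.
  ¬((∀n ¬B(n)) ∧ (∀k B(k))) ∨ ¬¬(∃j D(j)) ∨ (∃i ∀q (B(i) ∧ B(q)))
Push ¬ through the quantifiers and connectives to reach negation normal form:
  (∃n B(n)) ∨ (∃k ¬B(k)) ∨ (∃j D(j)) ∨ (∃i ∀q (B(i) ∧ B(q)))
Finally move all quantifiers to the prefix:
  ∃n ∃k ∃j ∃i ∀q (B(n) ∨ ¬B(k) ∨ D(j) ∨ B(i) ∧ B(q))
The prefix is ∃n ∃k ∃j ∃i ∀q: 1 universal, 4 existential.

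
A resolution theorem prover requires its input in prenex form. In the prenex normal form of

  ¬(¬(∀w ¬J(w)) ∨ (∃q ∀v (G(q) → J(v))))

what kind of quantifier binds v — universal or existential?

existential

First replace A → B with ¬A ∨ B.
  ¬(¬(∀w ¬J(w)) ∨ (∃q ∀v (¬G(q) ∨ J(v))))
Push ¬ through the quantifiers and connectives to reach negation normal form:
  (∀w ¬J(w)) ∧ (∀q ∃v (G(q) ∧ ¬J(v)))
Finally move all quantifiers to the prefix:
  ∀w ∀q ∃v (¬J(w) ∧ G(q) ∧ ¬J(v))
The quantifier ∀v sits under an odd number of negations (counting the antecedent side of each →), so it flips to ∃v.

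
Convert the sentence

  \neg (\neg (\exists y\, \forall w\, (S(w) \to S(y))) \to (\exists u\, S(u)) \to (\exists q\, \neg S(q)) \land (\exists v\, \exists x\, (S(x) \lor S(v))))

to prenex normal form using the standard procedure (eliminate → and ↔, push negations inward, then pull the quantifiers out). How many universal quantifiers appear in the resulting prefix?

First replace A → B with ¬A ∨ B.
  \neg (\neg \neg (\exists y\, \forall w\, (\neg S(w) \lor S(y))) \lor \neg (\exists u\, S(u)) \lor (\exists q\, \neg S(q)) \land (\exists v\, \exists x\, (S(x) \lor S(v))))
Push ¬ through the quantifiers and connectives to reach negation normal form:
  (\forall y\, \exists w\, (S(w) \land \neg S(y))) \land (\exists u\, S(u)) \land ((\forall q\, S(q)) \lor (\forall v\, \forall x\, (\neg S(x) \land \neg S(v))))
All bound variables are already distinct, so no renaming is needed.
Finally move all quantifiers to the prefix:
  \forall y\, \exists w\, \exists u\, \forall q\, \forall v\, \forall x\, (S(w) \land \neg S(y) \land S(u) \land (S(q) \lor \neg S(x) \land \neg S(v)))
The prefix is \forall y \exists w \exists u \forall q \forall v \forall x: 4 universal, 2 existential.

4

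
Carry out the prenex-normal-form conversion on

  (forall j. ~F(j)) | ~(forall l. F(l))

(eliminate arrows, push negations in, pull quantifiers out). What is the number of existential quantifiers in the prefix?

1

Drive negations inward (¬∀x A ≡ ∃x ¬A, ¬∃x A ≡ ∀x ¬A, De Morgan for ∧/∨):
  (forall j. ~F(j)) | (exists l. ~F(l))
Finally move all quantifiers to the prefix:
  forall j. exists l. (~F(j) | ~F(l))
The prefix is forall j exists l: 1 universal, 1 existential.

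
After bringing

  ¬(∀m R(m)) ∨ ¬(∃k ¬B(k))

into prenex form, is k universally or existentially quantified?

universal

Push ¬ through the quantifiers and connectives to reach negation normal form:
  (∃m ¬R(m)) ∨ (∀k B(k))
Finally move all quantifiers to the prefix:
  ∃m ∀k (¬R(m) ∨ B(k))
The quantifier ∃k sits under an odd number of negations, so it flips to ∀k.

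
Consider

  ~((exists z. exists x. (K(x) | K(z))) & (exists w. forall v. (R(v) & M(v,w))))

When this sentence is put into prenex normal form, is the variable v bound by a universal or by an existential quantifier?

existential

Push ¬ through the quantifiers and connectives to reach negation normal form:
  (forall z. forall x. (~K(x) & ~K(z))) | (forall w. exists v. (~R(v) | ~M(v,w)))
Pull the quantifiers to the front (each side's bound variable is not free in the other side):
  forall z. forall x. forall w. exists v. (~K(x) & ~K(z) | ~R(v) | ~M(v,w))
The quantifier forall v sits under an odd number of negations, so it flips to exists v.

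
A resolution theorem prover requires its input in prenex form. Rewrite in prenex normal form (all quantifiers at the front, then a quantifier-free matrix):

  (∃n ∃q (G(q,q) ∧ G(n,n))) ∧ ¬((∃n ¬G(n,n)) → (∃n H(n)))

Eliminate → and ↔ using ¬ and ∨.
  (∃n ∃q (G(q,q) ∧ G(n,n))) ∧ ¬(¬(∃n ¬G(n,n)) ∨ (∃n H(n)))
Push ¬ through the quantifiers and connectives to reach negation normal form:
  (∃n ∃q (G(q,q) ∧ G(n,n))) ∧ (∃n ¬G(n,n)) ∧ (∀n ¬H(n))
Standardize variables apart so no two quantifiers bind the same name: n↦y, n↦a.
  (∃n ∃q (G(q,q) ∧ G(n,n))) ∧ (∃y ¬G(y,y)) ∧ (∀a ¬H(a))
Pull the quantifiers to the front (each side's bound variable is not free in the other side):
  ∃n ∃q ∃y ∀a (G(q,q) ∧ G(n,n) ∧ ¬G(y,y) ∧ ¬H(a))

∃n ∃q ∃y ∀a (G(q,q) ∧ G(n,n) ∧ ¬G(y,y) ∧ ¬H(a))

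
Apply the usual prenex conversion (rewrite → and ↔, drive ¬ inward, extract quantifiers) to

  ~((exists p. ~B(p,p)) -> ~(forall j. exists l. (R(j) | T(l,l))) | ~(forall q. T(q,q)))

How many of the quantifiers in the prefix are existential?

2

Rewrite implications/biconditionals: A → B as ¬A ∨ B.
  ~(~(exists p. ~B(p,p)) | ~(forall j. exists l. (R(j) | T(l,l))) | ~(forall q. T(q,q)))
Push ¬ through the quantifiers and connectives to reach negation normal form:
  (exists p. ~B(p,p)) & (forall j. exists l. (R(j) | T(l,l))) & (forall q. T(q,q))
All bound variables are already distinct, so no renaming is needed.
Extract every quantifier outward, since the variables are now distinct and don't occur free across branches:
  exists p. forall j. exists l. forall q. (~B(p,p) & (R(j) | T(l,l)) & T(q,q))
The prefix is exists p forall j exists l forall q: 2 universal, 2 existential.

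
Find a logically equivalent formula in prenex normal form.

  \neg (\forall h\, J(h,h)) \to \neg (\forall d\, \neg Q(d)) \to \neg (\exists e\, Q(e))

First replace A → B with ¬A ∨ B.
  \neg \neg (\forall h\, J(h,h)) \lor \neg \neg (\forall d\, \neg Q(d)) \lor \neg (\exists e\, Q(e))
Push ¬ through the quantifiers and connectives to reach negation normal form:
  (\forall h\, J(h,h)) \lor (\forall d\, \neg Q(d)) \lor (\forall e\, \neg Q(e))
Extract every quantifier outward, since the variables are now distinct and don't occur free across branches:
  \forall h\, \forall d\, \forall e\, (J(h,h) \lor \neg Q(d) \lor \neg Q(e))

\forall h\, \forall d\, \forall e\, (J(h,h) \lor \neg Q(d) \lor \neg Q(e))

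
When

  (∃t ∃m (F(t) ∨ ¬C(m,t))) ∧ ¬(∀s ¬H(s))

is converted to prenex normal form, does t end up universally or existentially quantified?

Move each ¬ inward, flipping quantifiers it crosses:
  (∃t ∃m (F(t) ∨ ¬C(m,t))) ∧ (∃s H(s))
Finally move all quantifiers to the prefix:
  ∃t ∃m ∃s ((F(t) ∨ ¬C(m,t)) ∧ H(s))
The quantifier ∃t sits under an even number of negations, so it remains existential.

existential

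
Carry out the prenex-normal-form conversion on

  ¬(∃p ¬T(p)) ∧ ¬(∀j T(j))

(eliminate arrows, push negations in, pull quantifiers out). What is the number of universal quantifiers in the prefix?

Drive negations inward (¬∀x A ≡ ∃x ¬A, ¬∃x A ≡ ∀x ¬A, De Morgan for ∧/∨):
  (∀p T(p)) ∧ (∃j ¬T(j))
All bound variables are already distinct, so no renaming is needed.
Extract every quantifier outward, since the variables are now distinct and don't occur free across branches:
  ∀p ∃j (T(p) ∧ ¬T(j))
The prefix is ∀p ∃j: 1 universal, 1 existential.

1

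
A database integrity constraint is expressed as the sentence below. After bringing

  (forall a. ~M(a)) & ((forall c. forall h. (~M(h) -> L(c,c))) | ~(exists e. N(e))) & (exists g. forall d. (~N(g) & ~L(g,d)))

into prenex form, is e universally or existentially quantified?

First replace A → B with ¬A ∨ B.
  (forall a. ~M(a)) & ((forall c. forall h. (~~M(h) | L(c,c))) | ~(exists e. N(e))) & (exists g. forall d. (~N(g) & ~L(g,d)))
Move each ¬ inward, flipping quantifiers it crosses:
  (forall a. ~M(a)) & ((forall c. forall h. (M(h) | L(c,c))) | (forall e. ~N(e))) & (exists g. forall d. (~N(g) & ~L(g,d)))
All bound variables are already distinct, so no renaming is needed.
Finally move all quantifiers to the prefix:
  forall a. forall c. forall h. forall e. exists g. forall d. (~M(a) & (M(h) | L(c,c) | ~N(e)) & ~N(g) & ~L(g,d))
The quantifier exists e sits under an odd number of negations (counting the antecedent side of each →), so it flips to forall e.

universal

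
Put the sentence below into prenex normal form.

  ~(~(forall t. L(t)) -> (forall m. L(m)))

exists t. exists m. (~L(t) & ~L(m))

First replace A → B with ¬A ∨ B.
  ~(~~(forall t. L(t)) | (forall m. L(m)))
Move each ¬ inward, flipping quantifiers it crosses:
  (exists t. ~L(t)) & (exists m. ~L(m))
All bound variables are already distinct, so no renaming is needed.
Extract every quantifier outward, since the variables are now distinct and don't occur free across branches:
  exists t. exists m. (~L(t) & ~L(m))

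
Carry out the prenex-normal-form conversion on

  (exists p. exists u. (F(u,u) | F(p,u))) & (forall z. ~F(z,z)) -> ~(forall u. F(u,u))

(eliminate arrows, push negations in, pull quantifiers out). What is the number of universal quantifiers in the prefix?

Rewrite implications/biconditionals: A → B as ¬A ∨ B.
  ~((exists p. exists u. (F(u,u) | F(p,u))) & (forall z. ~F(z,z))) | ~(forall u. F(u,u))
Move each ¬ inward, flipping quantifiers it crosses:
  (forall p. forall u. (~F(u,u) & ~F(p,u))) | (exists z. F(z,z)) | (exists u. ~F(u,u))
Standardize variables apart so no two quantifiers bind the same name: u↦t.
  (forall p. forall u. (~F(u,u) & ~F(p,u))) | (exists z. F(z,z)) | (exists t. ~F(t,t))
Finally move all quantifiers to the prefix:
  forall p. forall u. exists z. exists t. (~F(u,u) & ~F(p,u) | F(z,z) | ~F(t,t))
The prefix is forall p forall u exists z exists t: 2 universal, 2 existential.

2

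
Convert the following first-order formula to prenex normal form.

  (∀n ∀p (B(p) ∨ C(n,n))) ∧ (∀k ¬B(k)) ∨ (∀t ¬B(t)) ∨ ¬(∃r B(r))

Move each ¬ inward, flipping quantifiers it crosses:
  (∀n ∀p (B(p) ∨ C(n,n))) ∧ (∀k ¬B(k)) ∨ (∀t ¬B(t)) ∨ (∀r ¬B(r))
All bound variables are already distinct, so no renaming is needed.
Finally move all quantifiers to the prefix:
  ∀n ∀p ∀k ∀t ∀r ((B(p) ∨ C(n,n)) ∧ ¬B(k) ∨ ¬B(t) ∨ ¬B(r))

∀n ∀p ∀k ∀t ∀r ((B(p) ∨ C(n,n)) ∧ ¬B(k) ∨ ¬B(t) ∨ ¬B(r))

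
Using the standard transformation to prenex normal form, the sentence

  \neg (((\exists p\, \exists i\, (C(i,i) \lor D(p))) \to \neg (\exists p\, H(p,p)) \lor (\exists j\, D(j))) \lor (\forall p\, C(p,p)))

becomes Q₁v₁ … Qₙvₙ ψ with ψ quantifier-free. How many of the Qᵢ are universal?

1

Eliminate → and ↔ using ¬ and ∨.
  \neg (\neg (\exists p\, \exists i\, (C(i,i) \lor D(p))) \lor \neg (\exists p\, H(p,p)) \lor (\exists j\, D(j)) \lor (\forall p\, C(p,p)))
Push ¬ through the quantifiers and connectives to reach negation normal form:
  (\exists p\, \exists i\, (C(i,i) \lor D(p))) \land (\exists p\, H(p,p)) \land (\forall j\, \neg D(j)) \land (\exists p\, \neg C(p,p))
Rename bound variables to avoid capture: p↦t, p↦w1.
  (\exists p\, \exists i\, (C(i,i) \lor D(p))) \land (\exists t\, H(t,t)) \land (\forall j\, \neg D(j)) \land (\exists w1\, \neg C(w1,w1))
Finally move all quantifiers to the prefix:
  \exists p\, \exists i\, \exists t\, \forall j\, \exists w1\, ((C(i,i) \lor D(p)) \land H(t,t) \land \neg D(j) \land \neg C(w1,w1))
The prefix is \exists p \exists i \exists t \forall j \exists w1: 1 universal, 4 existential.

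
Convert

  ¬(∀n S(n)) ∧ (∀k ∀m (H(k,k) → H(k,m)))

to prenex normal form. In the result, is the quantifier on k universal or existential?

universal

First replace A → B with ¬A ∨ B.
  ¬(∀n S(n)) ∧ (∀k ∀m (¬H(k,k) ∨ H(k,m)))
Move each ¬ inward, flipping quantifiers it crosses:
  (∃n ¬S(n)) ∧ (∀k ∀m (¬H(k,k) ∨ H(k,m)))
Finally move all quantifiers to the prefix:
  ∃n ∀k ∀m (¬S(n) ∧ (¬H(k,k) ∨ H(k,m)))
The quantifier ∀k sits under an even number of negations (counting the antecedent side of each →), so it remains universal.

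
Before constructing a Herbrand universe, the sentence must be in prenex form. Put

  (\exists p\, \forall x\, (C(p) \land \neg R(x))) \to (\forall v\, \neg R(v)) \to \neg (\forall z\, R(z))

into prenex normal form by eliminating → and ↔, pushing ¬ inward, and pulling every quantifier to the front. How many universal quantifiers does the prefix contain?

1

Rewrite implications/biconditionals: A → B as ¬A ∨ B.
  \neg (\exists p\, \forall x\, (C(p) \land \neg R(x))) \lor \neg (\forall v\, \neg R(v)) \lor \neg (\forall z\, R(z))
Drive negations inward (¬∀x A ≡ ∃x ¬A, ¬∃x A ≡ ∀x ¬A, De Morgan for ∧/∨):
  (\forall p\, \exists x\, (\neg C(p) \lor R(x))) \lor (\exists v\, R(v)) \lor (\exists z\, \neg R(z))
All bound variables are already distinct, so no renaming is needed.
Extract every quantifier outward, since the variables are now distinct and don't occur free across branches:
  \forall p\, \exists x\, \exists v\, \exists z\, (\neg C(p) \lor R(x) \lor R(v) \lor \neg R(z))
The prefix is \forall p \exists x \exists v \exists z: 1 universal, 3 existential.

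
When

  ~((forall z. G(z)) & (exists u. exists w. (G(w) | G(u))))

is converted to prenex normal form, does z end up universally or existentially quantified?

existential

Move each ¬ inward, flipping quantifiers it crosses:
  (exists z. ~G(z)) | (forall u. forall w. (~G(w) & ~G(u)))
All bound variables are already distinct, so no renaming is needed.
Finally move all quantifiers to the prefix:
  exists z. forall u. forall w. (~G(z) | ~G(w) & ~G(u))
The quantifier forall z sits under an odd number of negations, so it flips to exists z.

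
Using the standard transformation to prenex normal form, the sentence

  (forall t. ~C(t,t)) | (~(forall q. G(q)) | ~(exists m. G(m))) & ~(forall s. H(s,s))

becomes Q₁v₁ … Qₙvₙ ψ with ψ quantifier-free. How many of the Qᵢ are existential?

Move each ¬ inward, flipping quantifiers it crosses:
  (forall t. ~C(t,t)) | ((exists q. ~G(q)) | (forall m. ~G(m))) & (exists s. ~H(s,s))
Pull the quantifiers to the front (each side's bound variable is not free in the other side):
  forall t. exists q. forall m. exists s. (~C(t,t) | (~G(q) | ~G(m)) & ~H(s,s))
The prefix is forall t exists q forall m exists s: 2 universal, 2 existential.

2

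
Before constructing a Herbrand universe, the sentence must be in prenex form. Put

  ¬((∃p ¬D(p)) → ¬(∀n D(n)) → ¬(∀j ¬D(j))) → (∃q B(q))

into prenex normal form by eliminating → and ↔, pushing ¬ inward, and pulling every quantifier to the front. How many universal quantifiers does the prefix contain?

Eliminate → and ↔ using ¬ and ∨.
  ¬¬(¬(∃p ¬D(p)) ∨ ¬¬(∀n D(n)) ∨ ¬(∀j ¬D(j))) ∨ (∃q B(q))
Push ¬ through the quantifiers and connectives to reach negation normal form:
  (∀p D(p)) ∨ (∀n D(n)) ∨ (∃j D(j)) ∨ (∃q B(q))
Pull the quantifiers to the front (each side's bound variable is not free in the other side):
  ∀p ∀n ∃j ∃q (D(p) ∨ D(n) ∨ D(j) ∨ B(q))
The prefix is ∀p ∀n ∃j ∃q: 2 universal, 2 existential.

2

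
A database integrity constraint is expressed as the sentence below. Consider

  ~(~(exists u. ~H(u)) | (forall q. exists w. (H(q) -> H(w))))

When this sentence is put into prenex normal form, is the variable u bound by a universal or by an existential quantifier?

existential

Eliminate → and ↔ using ¬ and ∨.
  ~(~(exists u. ~H(u)) | (forall q. exists w. (~H(q) | H(w))))
Push ¬ through the quantifiers and connectives to reach negation normal form:
  (exists u. ~H(u)) & (exists q. forall w. (H(q) & ~H(w)))
All bound variables are already distinct, so no renaming is needed.
Pull the quantifiers to the front (each side's bound variable is not free in the other side):
  exists u. exists q. forall w. (~H(u) & H(q) & ~H(w))
The quantifier exists u sits under an even number of negations (counting the antecedent side of each →), so it remains existential.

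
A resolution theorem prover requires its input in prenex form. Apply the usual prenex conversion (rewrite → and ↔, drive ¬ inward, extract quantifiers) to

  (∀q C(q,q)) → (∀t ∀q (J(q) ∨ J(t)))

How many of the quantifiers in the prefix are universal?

2

Rewrite implications/biconditionals: A → B as ¬A ∨ B.
  ¬(∀q C(q,q)) ∨ (∀t ∀q (J(q) ∨ J(t)))
Push ¬ through the quantifiers and connectives to reach negation normal form:
  (∃q ¬C(q,q)) ∨ (∀t ∀q (J(q) ∨ J(t)))
Rename bound variables to avoid capture: q↦x.
  (∃q ¬C(q,q)) ∨ (∀t ∀x (J(x) ∨ J(t)))
Extract every quantifier outward, since the variables are now distinct and don't occur free across branches:
  ∃q ∀t ∀x (¬C(q,q) ∨ J(x) ∨ J(t))
The prefix is ∃q ∀t ∀x: 2 universal, 1 existential.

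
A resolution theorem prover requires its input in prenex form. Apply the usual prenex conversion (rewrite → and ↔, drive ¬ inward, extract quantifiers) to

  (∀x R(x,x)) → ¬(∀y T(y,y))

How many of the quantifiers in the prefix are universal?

0

Eliminate → and ↔ using ¬ and ∨.
  ¬(∀x R(x,x)) ∨ ¬(∀y T(y,y))
Drive negations inward (¬∀x A ≡ ∃x ¬A, ¬∃x A ≡ ∀x ¬A, De Morgan for ∧/∨):
  (∃x ¬R(x,x)) ∨ (∃y ¬T(y,y))
All bound variables are already distinct, so no renaming is needed.
Finally move all quantifiers to the prefix:
  ∃x ∃y (¬R(x,x) ∨ ¬T(y,y))
The prefix is ∃x ∃y: 0 universal, 2 existential.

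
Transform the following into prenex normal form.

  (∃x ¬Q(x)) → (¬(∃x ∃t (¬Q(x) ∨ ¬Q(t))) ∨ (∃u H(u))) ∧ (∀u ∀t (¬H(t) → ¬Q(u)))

∀x ∀b ∀t ∃u ∀r ∀a (Q(x) ∨ (Q(b) ∧ Q(t) ∨ H(u)) ∧ (H(a) ∨ ¬Q(r)))

Rewrite implications/biconditionals: A → B as ¬A ∨ B.
  ¬(∃x ¬Q(x)) ∨ (¬(∃x ∃t (¬Q(x) ∨ ¬Q(t))) ∨ (∃u H(u))) ∧ (∀u ∀t (¬¬H(t) ∨ ¬Q(u)))
Move each ¬ inward, flipping quantifiers it crosses:
  (∀x Q(x)) ∨ ((∀x ∀t (Q(x) ∧ Q(t))) ∨ (∃u H(u))) ∧ (∀u ∀t (H(t) ∨ ¬Q(u)))
Rename bound variables to avoid capture: x↦b, u↦r, t↦a.
  (∀x Q(x)) ∨ ((∀b ∀t (Q(b) ∧ Q(t))) ∨ (∃u H(u))) ∧ (∀r ∀a (H(a) ∨ ¬Q(r)))
Extract every quantifier outward, since the variables are now distinct and don't occur free across branches:
  ∀x ∀b ∀t ∃u ∀r ∀a (Q(x) ∨ (Q(b) ∧ Q(t) ∨ H(u)) ∧ (H(a) ∨ ¬Q(r)))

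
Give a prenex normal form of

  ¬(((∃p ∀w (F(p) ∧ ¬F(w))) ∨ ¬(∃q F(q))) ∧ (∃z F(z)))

∀p ∃w ∃q ∀z ((¬F(p) ∨ F(w)) ∧ F(q) ∨ ¬F(z))

Drive negations inward (¬∀x A ≡ ∃x ¬A, ¬∃x A ≡ ∀x ¬A, De Morgan for ∧/∨):
  (∀p ∃w (¬F(p) ∨ F(w))) ∧ (∃q F(q)) ∨ (∀z ¬F(z))
All bound variables are already distinct, so no renaming is needed.
Pull the quantifiers to the front (each side's bound variable is not free in the other side):
  ∀p ∃w ∃q ∀z ((¬F(p) ∨ F(w)) ∧ F(q) ∨ ¬F(z))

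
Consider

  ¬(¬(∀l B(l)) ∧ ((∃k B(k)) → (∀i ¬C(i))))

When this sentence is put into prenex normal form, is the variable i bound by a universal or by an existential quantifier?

Eliminate → and ↔ using ¬ and ∨.
  ¬(¬(∀l B(l)) ∧ (¬(∃k B(k)) ∨ (∀i ¬C(i))))
Move each ¬ inward, flipping quantifiers it crosses:
  (∀l B(l)) ∨ (∃k B(k)) ∧ (∃i C(i))
All bound variables are already distinct, so no renaming is needed.
Pull the quantifiers to the front (each side's bound variable is not free in the other side):
  ∀l ∃k ∃i (B(l) ∨ B(k) ∧ C(i))
The quantifier ∀i sits under an odd number of negations (counting the antecedent side of each →), so it flips to ∃i.

existential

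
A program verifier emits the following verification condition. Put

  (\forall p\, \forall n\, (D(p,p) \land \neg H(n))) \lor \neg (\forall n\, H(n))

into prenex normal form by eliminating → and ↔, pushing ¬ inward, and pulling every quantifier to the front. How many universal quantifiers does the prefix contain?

Drive negations inward (¬∀x A ≡ ∃x ¬A, ¬∃x A ≡ ∀x ¬A, De Morgan for ∧/∨):
  (\forall p\, \forall n\, (D(p,p) \land \neg H(n))) \lor (\exists n\, \neg H(n))
Give each quantifier a distinct variable: n↦x.
  (\forall p\, \forall n\, (D(p,p) \land \neg H(n))) \lor (\exists x\, \neg H(x))
Pull the quantifiers to the front (each side's bound variable is not free in the other side):
  \forall p\, \forall n\, \exists x\, (D(p,p) \land \neg H(n) \lor \neg H(x))
The prefix is \forall p \forall n \exists x: 2 universal, 1 existential.

2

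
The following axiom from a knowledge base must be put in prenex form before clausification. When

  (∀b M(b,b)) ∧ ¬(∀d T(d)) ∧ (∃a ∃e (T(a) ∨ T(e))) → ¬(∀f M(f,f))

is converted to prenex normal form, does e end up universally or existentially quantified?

universal

Eliminate → and ↔ using ¬ and ∨.
  ¬((∀b M(b,b)) ∧ ¬(∀d T(d)) ∧ (∃a ∃e (T(a) ∨ T(e)))) ∨ ¬(∀f M(f,f))
Move each ¬ inward, flipping quantifiers it crosses:
  (∃b ¬M(b,b)) ∨ (∀d T(d)) ∨ (∀a ∀e (¬T(a) ∧ ¬T(e))) ∨ (∃f ¬M(f,f))
All bound variables are already distinct, so no renaming is needed.
Extract every quantifier outward, since the variables are now distinct and don't occur free across branches:
  ∃b ∀d ∀a ∀e ∃f (¬M(b,b) ∨ T(d) ∨ ¬T(a) ∧ ¬T(e) ∨ ¬M(f,f))
The quantifier ∃e sits under an odd number of negations (counting the antecedent side of each →), so it flips to ∀e.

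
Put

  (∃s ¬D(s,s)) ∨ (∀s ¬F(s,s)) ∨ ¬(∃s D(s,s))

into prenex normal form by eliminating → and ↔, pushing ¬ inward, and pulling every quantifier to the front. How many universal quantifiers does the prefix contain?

2

Move each ¬ inward, flipping quantifiers it crosses:
  (∃s ¬D(s,s)) ∨ (∀s ¬F(s,s)) ∨ (∀s ¬D(s,s))
Standardize variables apart so no two quantifiers bind the same name: s↦z, s↦w.
  (∃s ¬D(s,s)) ∨ (∀z ¬F(z,z)) ∨ (∀w ¬D(w,w))
Finally move all quantifiers to the prefix:
  ∃s ∀z ∀w (¬D(s,s) ∨ ¬F(z,z) ∨ ¬D(w,w))
The prefix is ∃s ∀z ∀w: 2 universal, 1 existential.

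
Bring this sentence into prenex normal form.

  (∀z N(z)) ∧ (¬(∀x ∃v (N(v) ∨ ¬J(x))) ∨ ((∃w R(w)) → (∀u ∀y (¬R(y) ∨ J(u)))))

Eliminate → and ↔ using ¬ and ∨.
  (∀z N(z)) ∧ (¬(∀x ∃v (N(v) ∨ ¬J(x))) ∨ ¬(∃w R(w)) ∨ (∀u ∀y (¬R(y) ∨ J(u))))
Move each ¬ inward, flipping quantifiers it crosses:
  (∀z N(z)) ∧ ((∃x ∀v (¬N(v) ∧ J(x))) ∨ (∀w ¬R(w)) ∨ (∀u ∀y (¬R(y) ∨ J(u))))
All bound variables are already distinct, so no renaming is needed.
Extract every quantifier outward, since the variables are now distinct and don't occur free across branches:
  ∀z ∃x ∀v ∀w ∀u ∀y (N(z) ∧ (¬N(v) ∧ J(x) ∨ ¬R(w) ∨ ¬R(y) ∨ J(u)))

∀z ∃x ∀v ∀w ∀u ∀y (N(z) ∧ (¬N(v) ∧ J(x) ∨ ¬R(w) ∨ ¬R(y) ∨ J(u)))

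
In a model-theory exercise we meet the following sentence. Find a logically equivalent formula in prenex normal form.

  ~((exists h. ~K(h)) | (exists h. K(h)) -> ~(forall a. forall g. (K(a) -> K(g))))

exists h. exists z. forall a. forall g. ((~K(h) | K(z)) & (~K(a) | K(g)))

Rewrite implications/biconditionals: A → B as ¬A ∨ B.
  ~(~((exists h. ~K(h)) | (exists h. K(h))) | ~(forall a. forall g. (~K(a) | K(g))))
Move each ¬ inward, flipping quantifiers it crosses:
  ((exists h. ~K(h)) | (exists h. K(h))) & (forall a. forall g. (~K(a) | K(g)))
Give each quantifier a distinct variable: h↦z.
  ((exists h. ~K(h)) | (exists z. K(z))) & (forall a. forall g. (~K(a) | K(g)))
Finally move all quantifiers to the prefix:
  exists h. exists z. forall a. forall g. ((~K(h) | K(z)) & (~K(a) | K(g)))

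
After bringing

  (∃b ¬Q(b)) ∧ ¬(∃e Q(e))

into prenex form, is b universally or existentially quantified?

existential

Move each ¬ inward, flipping quantifiers it crosses:
  (∃b ¬Q(b)) ∧ (∀e ¬Q(e))
Pull the quantifiers to the front (each side's bound variable is not free in the other side):
  ∃b ∀e (¬Q(b) ∧ ¬Q(e))
The quantifier ∃b sits under an even number of negations, so it remains existential.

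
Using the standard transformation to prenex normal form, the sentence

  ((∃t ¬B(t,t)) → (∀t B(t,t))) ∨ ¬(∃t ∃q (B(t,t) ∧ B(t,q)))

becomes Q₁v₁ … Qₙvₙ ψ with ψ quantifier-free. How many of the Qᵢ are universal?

Eliminate → and ↔ using ¬ and ∨.
  ¬(∃t ¬B(t,t)) ∨ (∀t B(t,t)) ∨ ¬(∃t ∃q (B(t,t) ∧ B(t,q)))
Push ¬ through the quantifiers and connectives to reach negation normal form:
  (∀t B(t,t)) ∨ (∀t B(t,t)) ∨ (∀t ∀q (¬B(t,t) ∨ ¬B(t,q)))
Rename bound variables to avoid capture: t↦y, t↦u.
  (∀t B(t,t)) ∨ (∀y B(y,y)) ∨ (∀u ∀q (¬B(u,u) ∨ ¬B(u,q)))
Pull the quantifiers to the front (each side's bound variable is not free in the other side):
  ∀t ∀y ∀u ∀q (B(t,t) ∨ B(y,y) ∨ ¬B(u,u) ∨ ¬B(u,q))
The prefix is ∀t ∀y ∀u ∀q: 4 universal, 0 existential.

4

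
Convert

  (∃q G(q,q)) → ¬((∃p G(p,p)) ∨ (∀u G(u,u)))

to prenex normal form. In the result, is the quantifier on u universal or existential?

existential

Rewrite implications/biconditionals: A → B as ¬A ∨ B.
  ¬(∃q G(q,q)) ∨ ¬((∃p G(p,p)) ∨ (∀u G(u,u)))
Move each ¬ inward, flipping quantifiers it crosses:
  (∀q ¬G(q,q)) ∨ (∀p ¬G(p,p)) ∧ (∃u ¬G(u,u))
All bound variables are already distinct, so no renaming is needed.
Extract every quantifier outward, since the variables are now distinct and don't occur free across branches:
  ∀q ∀p ∃u (¬G(q,q) ∨ ¬G(p,p) ∧ ¬G(u,u))
The quantifier ∀u sits under an odd number of negations (counting the antecedent side of each →), so it flips to ∃u.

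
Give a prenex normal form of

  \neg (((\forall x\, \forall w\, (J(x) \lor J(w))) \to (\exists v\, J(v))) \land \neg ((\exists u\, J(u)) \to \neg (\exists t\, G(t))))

\forall x\, \forall w\, \forall v\, \forall u\, \forall t\, ((J(x) \lor J(w)) \land \neg J(v) \lor \neg J(u) \lor \neg G(t))

Rewrite implications/biconditionals: A → B as ¬A ∨ B.
  \neg ((\neg (\forall x\, \forall w\, (J(x) \lor J(w))) \lor (\exists v\, J(v))) \land \neg (\neg (\exists u\, J(u)) \lor \neg (\exists t\, G(t))))
Drive negations inward (¬∀x A ≡ ∃x ¬A, ¬∃x A ≡ ∀x ¬A, De Morgan for ∧/∨):
  (\forall x\, \forall w\, (J(x) \lor J(w))) \land (\forall v\, \neg J(v)) \lor (\forall u\, \neg J(u)) \lor (\forall t\, \neg G(t))
Finally move all quantifiers to the prefix:
  \forall x\, \forall w\, \forall v\, \forall u\, \forall t\, ((J(x) \lor J(w)) \land \neg J(v) \lor \neg J(u) \lor \neg G(t))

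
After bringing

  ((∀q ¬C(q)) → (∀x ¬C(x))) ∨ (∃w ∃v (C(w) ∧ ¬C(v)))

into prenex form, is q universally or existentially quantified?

existential

Eliminate → and ↔ using ¬ and ∨.
  ¬(∀q ¬C(q)) ∨ (∀x ¬C(x)) ∨ (∃w ∃v (C(w) ∧ ¬C(v)))
Push ¬ through the quantifiers and connectives to reach negation normal form:
  (∃q C(q)) ∨ (∀x ¬C(x)) ∨ (∃w ∃v (C(w) ∧ ¬C(v)))
All bound variables are already distinct, so no renaming is needed.
Extract every quantifier outward, since the variables are now distinct and don't occur free across branches:
  ∃q ∀x ∃w ∃v (C(q) ∨ ¬C(x) ∨ C(w) ∧ ¬C(v))
The quantifier ∀q sits under an odd number of negations (counting the antecedent side of each →), so it flips to ∃q.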